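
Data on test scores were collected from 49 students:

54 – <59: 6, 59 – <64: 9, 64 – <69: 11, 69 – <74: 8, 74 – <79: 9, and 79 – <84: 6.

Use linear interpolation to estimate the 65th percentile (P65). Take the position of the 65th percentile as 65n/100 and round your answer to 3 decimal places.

Cumulative frequencies: 6, 15, 26, 34, 43, 49
n = 49; position = 65n/100 = 31.85.
This falls in the class 69 – <74: L = 69, F = 26, f = 8, h = 5.
65th percentile ≈ 69 + ((31.85 − 26) / 8) × 5 = 72.6562

72.656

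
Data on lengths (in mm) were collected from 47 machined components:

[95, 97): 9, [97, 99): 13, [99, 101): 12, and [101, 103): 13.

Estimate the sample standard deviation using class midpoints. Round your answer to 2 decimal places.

Midpoints: 96, 98, 100, 102
n = 47, Σfm = 4664, mean = 99.2340
Σfm² = 463048
Σf(m − x̄)² = Σfm² − (Σfm)²/n = 463048 − 4664²/47 = 220.4255
Sample variance = 220.4255 / 46 = 4.7919
Standard deviation = √4.7919 = 2.1890

2.19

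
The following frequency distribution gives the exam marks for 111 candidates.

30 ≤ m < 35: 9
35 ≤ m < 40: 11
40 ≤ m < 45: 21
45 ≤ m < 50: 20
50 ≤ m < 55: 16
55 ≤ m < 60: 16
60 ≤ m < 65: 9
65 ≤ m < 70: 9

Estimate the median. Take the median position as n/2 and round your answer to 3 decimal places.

Cumulative frequencies: 9, 20, 41, 61, 77, 93, 102, 111
n = 111; position = n/2 = 55.5.
This falls in the class 45 ≤ m < 50: L = 45, F = 41, f = 20, h = 5.
Median ≈ 45 + ((55.5 − 41) / 20) × 5 = 48.6250

48.625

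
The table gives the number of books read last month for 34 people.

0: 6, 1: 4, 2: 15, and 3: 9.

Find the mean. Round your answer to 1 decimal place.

1.8

Values: 0, 1, 2, 3
Σfx = 6×0 + 4×1 + 15×2 + 9×3 = 61
n = Σf = 34
Mean = 61 / 34 = 1.7941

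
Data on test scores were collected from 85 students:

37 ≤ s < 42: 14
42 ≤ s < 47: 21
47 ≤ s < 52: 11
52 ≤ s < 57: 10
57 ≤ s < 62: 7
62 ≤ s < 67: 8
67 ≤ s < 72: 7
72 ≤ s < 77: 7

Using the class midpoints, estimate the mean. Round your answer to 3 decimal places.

53.147

Midpoints: 39.5, 44.5, 49.5, 54.5, 59.5, 64.5, 69.5, 74.5
Σfm = 14×39.5 + 21×44.5 + 11×49.5 + 10×54.5 + 7×59.5 + 8×64.5 + 7×69.5 + 7×74.5 = 4517.5
n = Σf = 85
Mean = 4517.5 / 85 = 53.1471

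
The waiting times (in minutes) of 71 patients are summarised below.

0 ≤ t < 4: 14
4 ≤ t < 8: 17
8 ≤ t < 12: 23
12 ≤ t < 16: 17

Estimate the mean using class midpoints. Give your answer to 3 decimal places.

Midpoints: 2, 6, 10, 14
Σfm = 14×2 + 17×6 + 23×10 + 17×14 = 598
n = Σf = 71
Mean = 598 / 71 = 8.4225

8.423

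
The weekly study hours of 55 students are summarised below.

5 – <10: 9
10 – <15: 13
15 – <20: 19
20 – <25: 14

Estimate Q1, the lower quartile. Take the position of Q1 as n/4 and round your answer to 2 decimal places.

11.83

Cumulative frequencies: 9, 22, 41, 55
n = 55; position = n/4 = 13.75.
This falls in the class 10 – <15: L = 10, F = 9, f = 13, h = 5.
Lower quartile ≈ 10 + ((13.75 − 9) / 13) × 5 = 11.8269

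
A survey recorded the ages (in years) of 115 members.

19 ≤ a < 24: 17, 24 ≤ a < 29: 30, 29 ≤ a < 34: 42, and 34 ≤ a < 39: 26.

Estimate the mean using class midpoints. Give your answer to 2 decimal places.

29.85

Midpoints: 21.5, 26.5, 31.5, 36.5
Σfm = 17×21.5 + 30×26.5 + 42×31.5 + 26×36.5 = 3432.5
n = Σf = 115
Mean = 3432.5 / 115 = 29.8478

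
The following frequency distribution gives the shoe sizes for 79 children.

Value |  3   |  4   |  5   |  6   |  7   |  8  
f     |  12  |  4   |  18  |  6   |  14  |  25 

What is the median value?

6

Cumulative frequencies: 12, 16, 34, 40, 54, 79
n = 79, so the median is the value in position (n+1)/2 = 40.
Position 40 falls at value 6.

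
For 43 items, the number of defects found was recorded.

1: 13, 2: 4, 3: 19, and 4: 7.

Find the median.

3

Cumulative frequencies: 13, 17, 36, 43
n = 43, so the median is the value in position (n+1)/2 = 22.
Position 22 falls at value 3.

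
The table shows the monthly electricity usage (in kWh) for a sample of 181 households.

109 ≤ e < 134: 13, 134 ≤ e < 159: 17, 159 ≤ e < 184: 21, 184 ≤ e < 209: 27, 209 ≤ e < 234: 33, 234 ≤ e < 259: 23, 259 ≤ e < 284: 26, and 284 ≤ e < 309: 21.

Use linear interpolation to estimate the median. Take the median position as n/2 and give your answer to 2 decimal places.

Cumulative frequencies: 13, 30, 51, 78, 111, 134, 160, 181
n = 181; position = n/2 = 90.5.
This falls in the class 209 ≤ e < 234: L = 209, F = 78, f = 33, h = 25.
Median ≈ 209 + ((90.5 − 78) / 33) × 25 = 218.4697

218.47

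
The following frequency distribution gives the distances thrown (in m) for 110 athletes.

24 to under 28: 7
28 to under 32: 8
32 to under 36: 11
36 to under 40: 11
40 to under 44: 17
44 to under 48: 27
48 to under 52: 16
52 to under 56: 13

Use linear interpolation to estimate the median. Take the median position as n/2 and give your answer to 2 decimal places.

44.15

Cumulative frequencies: 7, 15, 26, 37, 54, 81, 97, 110
n = 110; position = n/2 = 55.
This falls in the class 44 to under 48: L = 44, F = 54, f = 27, h = 4.
Median ≈ 44 + ((55 − 54) / 27) × 4 = 44.1481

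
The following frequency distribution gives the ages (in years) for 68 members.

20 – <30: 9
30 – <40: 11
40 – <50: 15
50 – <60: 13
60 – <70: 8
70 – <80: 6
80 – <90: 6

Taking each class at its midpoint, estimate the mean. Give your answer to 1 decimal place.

Midpoints: 25, 35, 45, 55, 65, 75, 85
Σfm = 9×25 + 11×35 + 15×45 + 13×55 + 8×65 + 6×75 + 6×85 = 3480
n = Σf = 68
Mean = 3480 / 68 = 51.1765

51.2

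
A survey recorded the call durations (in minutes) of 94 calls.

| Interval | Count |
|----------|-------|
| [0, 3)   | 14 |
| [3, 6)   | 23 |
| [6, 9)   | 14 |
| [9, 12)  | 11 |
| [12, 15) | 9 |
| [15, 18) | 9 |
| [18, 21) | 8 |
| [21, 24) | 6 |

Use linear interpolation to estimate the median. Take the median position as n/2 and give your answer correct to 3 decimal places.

8.143

Cumulative frequencies: 14, 37, 51, 62, 71, 80, 88, 94
n = 94; position = n/2 = 47.
This falls in the class [6, 9): L = 6, F = 37, f = 14, h = 3.
Median ≈ 6 + ((47 − 37) / 14) × 3 = 8.1429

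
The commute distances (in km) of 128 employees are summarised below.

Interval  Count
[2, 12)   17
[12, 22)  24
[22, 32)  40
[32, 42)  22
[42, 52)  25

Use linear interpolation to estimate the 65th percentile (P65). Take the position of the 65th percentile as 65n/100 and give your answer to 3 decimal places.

33.000

Cumulative frequencies: 17, 41, 81, 103, 128
n = 128; position = 65n/100 = 83.2.
This falls in the class [32, 42): L = 32, F = 81, f = 22, h = 10.
65th percentile ≈ 32 + ((83.2 − 81) / 22) × 10 = 33.0000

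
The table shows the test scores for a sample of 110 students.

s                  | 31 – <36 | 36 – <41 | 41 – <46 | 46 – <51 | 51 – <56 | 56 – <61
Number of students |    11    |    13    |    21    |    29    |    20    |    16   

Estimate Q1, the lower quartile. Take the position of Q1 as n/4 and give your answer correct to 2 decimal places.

41.83

Cumulative frequencies: 11, 24, 45, 74, 94, 110
n = 110; position = n/4 = 27.5.
This falls in the class 41 – <46: L = 41, F = 24, f = 21, h = 5.
Lower quartile ≈ 41 + ((27.5 − 24) / 21) × 5 = 41.8333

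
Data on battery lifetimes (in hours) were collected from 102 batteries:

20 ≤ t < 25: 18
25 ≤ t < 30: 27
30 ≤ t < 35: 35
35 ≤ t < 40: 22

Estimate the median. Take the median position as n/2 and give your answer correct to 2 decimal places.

Cumulative frequencies: 18, 45, 80, 102
n = 102; position = n/2 = 51.
This falls in the class 30 ≤ t < 35: L = 30, F = 45, f = 35, h = 5.
Median ≈ 30 + ((51 − 45) / 35) × 5 = 30.8571

30.86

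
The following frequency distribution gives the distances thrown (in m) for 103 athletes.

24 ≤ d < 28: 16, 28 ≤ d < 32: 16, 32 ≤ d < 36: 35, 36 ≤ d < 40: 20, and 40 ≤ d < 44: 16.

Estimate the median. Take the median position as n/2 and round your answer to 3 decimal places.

Cumulative frequencies: 16, 32, 67, 87, 103
n = 103; position = n/2 = 51.5.
This falls in the class 32 ≤ d < 36: L = 32, F = 32, f = 35, h = 4.
Median ≈ 32 + ((51.5 − 32) / 35) × 4 = 34.2286

34.229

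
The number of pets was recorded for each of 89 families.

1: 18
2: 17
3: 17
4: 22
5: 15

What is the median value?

Cumulative frequencies: 18, 35, 52, 74, 89
n = 89, so the median is the value in position (n+1)/2 = 45.
Position 45 falls at value 3.

3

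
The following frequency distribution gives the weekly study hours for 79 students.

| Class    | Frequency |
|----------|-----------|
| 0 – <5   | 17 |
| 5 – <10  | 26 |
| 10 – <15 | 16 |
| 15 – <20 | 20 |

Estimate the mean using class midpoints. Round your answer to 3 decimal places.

9.968

Midpoints: 2.5, 7.5, 12.5, 17.5
Σfm = 17×2.5 + 26×7.5 + 16×12.5 + 20×17.5 = 787.5
n = Σf = 79
Mean = 787.5 / 79 = 9.9684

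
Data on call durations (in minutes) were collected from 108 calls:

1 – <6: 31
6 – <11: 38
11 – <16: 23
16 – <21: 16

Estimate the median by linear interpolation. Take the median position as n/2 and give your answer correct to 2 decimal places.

9.03

Cumulative frequencies: 31, 69, 92, 108
n = 108; position = n/2 = 54.
This falls in the class 6 – <11: L = 6, F = 31, f = 38, h = 5.
Median ≈ 6 + ((54 − 31) / 38) × 5 = 9.0263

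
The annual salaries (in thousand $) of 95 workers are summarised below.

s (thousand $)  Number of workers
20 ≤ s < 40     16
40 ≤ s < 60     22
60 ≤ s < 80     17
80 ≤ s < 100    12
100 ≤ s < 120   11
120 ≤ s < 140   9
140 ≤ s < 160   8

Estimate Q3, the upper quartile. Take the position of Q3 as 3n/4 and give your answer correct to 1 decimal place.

Cumulative frequencies: 16, 38, 55, 67, 78, 87, 95
n = 95; position = 3n/4 = 71.25.
This falls in the class 100 ≤ s < 120: L = 100, F = 67, f = 11, h = 20.
Upper quartile ≈ 100 + ((71.25 − 67) / 11) × 20 = 107.7273

107.7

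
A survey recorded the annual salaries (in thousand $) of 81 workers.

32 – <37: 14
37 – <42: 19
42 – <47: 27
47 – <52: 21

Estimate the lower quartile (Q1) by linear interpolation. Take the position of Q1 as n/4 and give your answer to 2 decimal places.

38.64

Cumulative frequencies: 14, 33, 60, 81
n = 81; position = n/4 = 20.25.
This falls in the class 37 – <42: L = 37, F = 14, f = 19, h = 5.
Lower quartile ≈ 37 + ((20.25 − 14) / 19) × 5 = 38.6447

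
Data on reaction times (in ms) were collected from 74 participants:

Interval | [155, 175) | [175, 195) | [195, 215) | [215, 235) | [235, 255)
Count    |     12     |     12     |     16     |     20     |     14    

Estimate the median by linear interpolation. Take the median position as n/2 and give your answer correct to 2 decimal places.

Cumulative frequencies: 12, 24, 40, 60, 74
n = 74; position = n/2 = 37.
This falls in the class [195, 215): L = 195, F = 24, f = 16, h = 20.
Median ≈ 195 + ((37 − 24) / 16) × 20 = 211.2500

211.25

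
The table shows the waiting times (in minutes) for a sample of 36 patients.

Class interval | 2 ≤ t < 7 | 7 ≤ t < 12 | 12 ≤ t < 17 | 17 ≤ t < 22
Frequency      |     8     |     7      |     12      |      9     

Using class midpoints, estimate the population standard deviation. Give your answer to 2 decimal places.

5.44

Midpoints: 4.5, 9.5, 14.5, 19.5
n = 36, Σfm = 452, mean = 12.5556
Σfm² = 6739
Σf(m − x̄)² = Σfm² − (Σfm)²/n = 6739 − 452²/36 = 1063.8889
Population variance = 1063.8889 / 36 = 29.5525
Standard deviation = √29.5525 = 5.4362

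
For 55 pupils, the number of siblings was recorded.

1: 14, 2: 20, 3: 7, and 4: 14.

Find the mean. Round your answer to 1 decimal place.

Values: 1, 2, 3, 4
Σfx = 14×1 + 20×2 + 7×3 + 14×4 = 131
n = Σf = 55
Mean = 131 / 55 = 2.3818

2.4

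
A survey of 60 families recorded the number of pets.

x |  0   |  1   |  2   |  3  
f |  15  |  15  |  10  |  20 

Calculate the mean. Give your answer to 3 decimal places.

1.583

Values: 0, 1, 2, 3
Σfx = 15×0 + 15×1 + 10×2 + 20×3 = 95
n = Σf = 60
Mean = 95 / 60 = 1.5833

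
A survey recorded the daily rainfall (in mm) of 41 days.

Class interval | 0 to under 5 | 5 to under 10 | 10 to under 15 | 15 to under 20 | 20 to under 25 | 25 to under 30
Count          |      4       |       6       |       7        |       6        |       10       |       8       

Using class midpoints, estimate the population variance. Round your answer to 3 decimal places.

Midpoints: 2.5, 7.5, 12.5, 17.5, 22.5, 27.5
n = 41, Σfm = 692.5, mean = 16.8902
Σfm² = 14406.25
Σf(m − x̄)² = Σfm² − (Σfm)²/n = 14406.25 − 692.5²/41 = 2709.7561
Population variance = 2709.7561 / 41 = 66.0916

66.092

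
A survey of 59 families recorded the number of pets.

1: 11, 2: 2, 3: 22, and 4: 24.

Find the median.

3

Cumulative frequencies: 11, 13, 35, 59
n = 59, so the median is the value in position (n+1)/2 = 30.
Position 30 falls at value 3.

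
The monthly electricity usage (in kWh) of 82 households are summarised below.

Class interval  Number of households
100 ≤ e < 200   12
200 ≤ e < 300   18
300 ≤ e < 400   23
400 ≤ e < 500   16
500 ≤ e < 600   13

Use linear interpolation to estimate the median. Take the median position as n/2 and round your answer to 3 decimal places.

Cumulative frequencies: 12, 30, 53, 69, 82
n = 82; position = n/2 = 41.
This falls in the class 300 ≤ e < 400: L = 300, F = 30, f = 23, h = 100.
Median ≈ 300 + ((41 − 30) / 23) × 100 = 347.8261

347.826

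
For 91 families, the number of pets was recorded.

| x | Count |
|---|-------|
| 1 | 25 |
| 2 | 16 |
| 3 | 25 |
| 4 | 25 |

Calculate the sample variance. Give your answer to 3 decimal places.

1.361

Values: 1, 2, 3, 4
n = 91, Σfx = 232, mean = 2.5495
Σfx² = 714
Σf(x − x̄)² = Σfx² − (Σfx)²/n = 714 − 232²/91 = 122.5275
Sample variance = 122.5275 / 90 = 1.3614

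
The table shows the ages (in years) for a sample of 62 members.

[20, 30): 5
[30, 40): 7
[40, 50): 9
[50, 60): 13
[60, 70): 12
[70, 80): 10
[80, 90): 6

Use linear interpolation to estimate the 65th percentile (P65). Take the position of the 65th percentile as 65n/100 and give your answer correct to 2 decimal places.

65.25

Cumulative frequencies: 5, 12, 21, 34, 46, 56, 62
n = 62; position = 65n/100 = 40.3.
This falls in the class [60, 70): L = 60, F = 34, f = 12, h = 10.
65th percentile ≈ 60 + ((40.3 − 34) / 12) × 10 = 65.2500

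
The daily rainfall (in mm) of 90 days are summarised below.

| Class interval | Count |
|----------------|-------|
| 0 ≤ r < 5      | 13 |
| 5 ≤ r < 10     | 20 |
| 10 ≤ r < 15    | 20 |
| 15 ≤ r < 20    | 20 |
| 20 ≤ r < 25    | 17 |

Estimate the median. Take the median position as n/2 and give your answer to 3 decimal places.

Cumulative frequencies: 13, 33, 53, 73, 90
n = 90; position = n/2 = 45.
This falls in the class 10 ≤ r < 15: L = 10, F = 33, f = 20, h = 5.
Median ≈ 10 + ((45 − 33) / 20) × 5 = 13.0000

13.000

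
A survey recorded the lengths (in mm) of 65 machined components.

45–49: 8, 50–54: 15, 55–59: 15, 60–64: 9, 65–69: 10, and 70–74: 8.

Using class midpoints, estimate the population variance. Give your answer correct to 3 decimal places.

Midpoints: 47, 52, 57, 62, 67, 72
n = 65, Σfm = 3815, mean = 58.6923
Σfm² = 227925
Σf(m − x̄)² = Σfm² − (Σfm)²/n = 227925 − 3815²/65 = 4013.8462
Population variance = 4013.8462 / 65 = 61.7515

61.751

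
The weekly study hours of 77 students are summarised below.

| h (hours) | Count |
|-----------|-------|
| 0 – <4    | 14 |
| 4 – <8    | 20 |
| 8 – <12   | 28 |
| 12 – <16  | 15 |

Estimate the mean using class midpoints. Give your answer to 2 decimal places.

8.29

Midpoints: 2, 6, 10, 14
Σfm = 14×2 + 20×6 + 28×10 + 15×14 = 638
n = Σf = 77
Mean = 638 / 77 = 8.2857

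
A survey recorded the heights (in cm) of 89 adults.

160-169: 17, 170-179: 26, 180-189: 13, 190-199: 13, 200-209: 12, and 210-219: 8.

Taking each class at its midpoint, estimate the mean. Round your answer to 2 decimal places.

184.61

Midpoints: 164.5, 174.5, 184.5, 194.5, 204.5, 214.5
Σfm = 17×164.5 + 26×174.5 + 13×184.5 + 13×194.5 + 12×204.5 + 8×214.5 = 16430.5
n = Σf = 89
Mean = 16430.5 / 89 = 184.6124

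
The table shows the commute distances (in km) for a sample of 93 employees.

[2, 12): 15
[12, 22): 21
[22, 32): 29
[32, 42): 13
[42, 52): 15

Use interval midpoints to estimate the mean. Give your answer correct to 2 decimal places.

Midpoints: 7, 17, 27, 37, 47
Σfm = 15×7 + 21×17 + 29×27 + 13×37 + 15×47 = 2431
n = Σf = 93
Mean = 2431 / 93 = 26.1398

26.14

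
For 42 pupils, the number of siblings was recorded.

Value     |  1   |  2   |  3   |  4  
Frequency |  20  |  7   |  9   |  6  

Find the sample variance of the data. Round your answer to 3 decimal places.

1.292

Values: 1, 2, 3, 4
n = 42, Σfx = 85, mean = 2.0238
Σfx² = 225
Σf(x − x̄)² = Σfx² − (Σfx)²/n = 225 − 85²/42 = 52.9762
Sample variance = 52.9762 / 41 = 1.2921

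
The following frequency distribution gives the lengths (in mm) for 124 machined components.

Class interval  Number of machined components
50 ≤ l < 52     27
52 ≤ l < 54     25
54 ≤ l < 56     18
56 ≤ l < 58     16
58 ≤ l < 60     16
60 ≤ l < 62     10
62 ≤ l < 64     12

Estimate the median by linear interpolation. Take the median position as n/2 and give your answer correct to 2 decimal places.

Cumulative frequencies: 27, 52, 70, 86, 102, 112, 124
n = 124; position = n/2 = 62.
This falls in the class 54 ≤ l < 56: L = 54, F = 52, f = 18, h = 2.
Median ≈ 54 + ((62 − 52) / 18) × 2 = 55.1111

55.11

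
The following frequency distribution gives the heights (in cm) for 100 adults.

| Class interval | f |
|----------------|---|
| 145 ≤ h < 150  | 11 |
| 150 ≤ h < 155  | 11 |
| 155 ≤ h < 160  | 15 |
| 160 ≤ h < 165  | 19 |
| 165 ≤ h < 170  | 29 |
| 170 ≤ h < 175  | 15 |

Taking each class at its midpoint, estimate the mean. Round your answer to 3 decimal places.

Midpoints: 147.5, 152.5, 157.5, 162.5, 167.5, 172.5
Σfm = 11×147.5 + 11×152.5 + 15×157.5 + 19×162.5 + 29×167.5 + 15×172.5 = 16195
n = Σf = 100
Mean = 16195 / 100 = 161.9500

161.950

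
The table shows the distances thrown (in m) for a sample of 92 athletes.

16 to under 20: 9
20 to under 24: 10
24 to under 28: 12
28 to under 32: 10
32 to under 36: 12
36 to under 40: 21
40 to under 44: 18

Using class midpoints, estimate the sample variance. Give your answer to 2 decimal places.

Midpoints: 18, 22, 26, 30, 34, 38, 42
n = 92, Σfm = 2956, mean = 32.1304
Σfm² = 100816
Σf(m − x̄)² = Σfm² − (Σfm)²/n = 100816 − 2956²/92 = 5838.4348
Sample variance = 5838.4348 / 91 = 64.1586

64.16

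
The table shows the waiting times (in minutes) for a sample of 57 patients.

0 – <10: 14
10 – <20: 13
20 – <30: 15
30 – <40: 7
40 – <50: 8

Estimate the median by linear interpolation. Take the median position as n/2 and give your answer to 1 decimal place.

21.0

Cumulative frequencies: 14, 27, 42, 49, 57
n = 57; position = n/2 = 28.5.
This falls in the class 20 – <30: L = 20, F = 27, f = 15, h = 10.
Median ≈ 20 + ((28.5 − 27) / 15) × 10 = 21.0000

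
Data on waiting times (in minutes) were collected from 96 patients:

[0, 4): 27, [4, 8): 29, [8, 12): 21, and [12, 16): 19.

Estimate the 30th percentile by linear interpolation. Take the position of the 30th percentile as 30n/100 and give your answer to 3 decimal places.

Cumulative frequencies: 27, 56, 77, 96
n = 96; position = 30n/100 = 28.8.
This falls in the class [4, 8): L = 4, F = 27, f = 29, h = 4.
30th percentile ≈ 4 + ((28.8 − 27) / 29) × 4 = 4.2483

4.248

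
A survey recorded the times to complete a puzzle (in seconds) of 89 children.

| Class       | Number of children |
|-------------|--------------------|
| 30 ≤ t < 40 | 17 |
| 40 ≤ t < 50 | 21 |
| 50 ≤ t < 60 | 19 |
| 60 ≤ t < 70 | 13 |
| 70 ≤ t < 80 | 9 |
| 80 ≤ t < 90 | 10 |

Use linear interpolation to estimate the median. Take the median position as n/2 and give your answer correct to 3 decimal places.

Cumulative frequencies: 17, 38, 57, 70, 79, 89
n = 89; position = n/2 = 44.5.
This falls in the class 50 ≤ t < 60: L = 50, F = 38, f = 19, h = 10.
Median ≈ 50 + ((44.5 − 38) / 19) × 10 = 53.4211

53.421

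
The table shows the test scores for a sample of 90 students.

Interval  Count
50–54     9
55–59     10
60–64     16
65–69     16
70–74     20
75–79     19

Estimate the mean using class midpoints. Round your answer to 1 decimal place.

Midpoints: 52, 57, 62, 67, 72, 77
Σfm = 9×52 + 10×57 + 16×62 + 16×67 + 20×72 + 19×77 = 6005
n = Σf = 90
Mean = 6005 / 90 = 66.7222

66.7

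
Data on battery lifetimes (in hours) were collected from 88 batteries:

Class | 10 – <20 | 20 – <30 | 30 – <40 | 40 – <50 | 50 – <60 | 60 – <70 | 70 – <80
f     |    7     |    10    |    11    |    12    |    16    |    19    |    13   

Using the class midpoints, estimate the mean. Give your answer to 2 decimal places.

Midpoints: 15, 25, 35, 45, 55, 65, 75
Σfm = 7×15 + 10×25 + 11×35 + 12×45 + 16×55 + 19×65 + 13×75 = 4370
n = Σf = 88
Mean = 4370 / 88 = 49.6591

49.66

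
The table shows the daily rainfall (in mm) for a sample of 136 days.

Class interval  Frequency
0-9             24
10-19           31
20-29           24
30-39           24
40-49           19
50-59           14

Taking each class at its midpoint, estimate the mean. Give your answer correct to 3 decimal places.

26.338

Midpoints: 4.5, 14.5, 24.5, 34.5, 44.5, 54.5
Σfm = 24×4.5 + 31×14.5 + 24×24.5 + 24×34.5 + 19×44.5 + 14×54.5 = 3582
n = Σf = 136
Mean = 3582 / 136 = 26.3382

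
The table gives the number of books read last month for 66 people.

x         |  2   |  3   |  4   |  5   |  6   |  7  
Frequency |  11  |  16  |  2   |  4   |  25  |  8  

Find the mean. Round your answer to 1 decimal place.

Values: 2, 3, 4, 5, 6, 7
Σfx = 11×2 + 16×3 + 2×4 + 4×5 + 25×6 + 8×7 = 304
n = Σf = 66
Mean = 304 / 66 = 4.6061

4.6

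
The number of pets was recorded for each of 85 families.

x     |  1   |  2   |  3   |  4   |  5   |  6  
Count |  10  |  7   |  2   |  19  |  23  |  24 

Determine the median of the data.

5

Cumulative frequencies: 10, 17, 19, 38, 61, 85
n = 85, so the median is the value in position (n+1)/2 = 43.
Position 43 falls at value 5.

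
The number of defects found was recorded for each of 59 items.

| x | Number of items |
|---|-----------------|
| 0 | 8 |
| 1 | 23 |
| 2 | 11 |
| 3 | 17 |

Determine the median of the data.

1

Cumulative frequencies: 8, 31, 42, 59
n = 59, so the median is the value in position (n+1)/2 = 30.
Position 30 falls at value 1.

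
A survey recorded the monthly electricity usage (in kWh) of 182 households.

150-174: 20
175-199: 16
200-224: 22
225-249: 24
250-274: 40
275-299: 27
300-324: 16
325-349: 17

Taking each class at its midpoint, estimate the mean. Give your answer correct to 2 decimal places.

Midpoints: 162, 187, 212, 237, 262, 287, 312, 337
Σfm = 20×162 + 16×187 + 22×212 + 24×237 + 40×262 + 27×287 + 16×312 + 17×337 = 45534
n = Σf = 182
Mean = 45534 / 182 = 250.1868

250.19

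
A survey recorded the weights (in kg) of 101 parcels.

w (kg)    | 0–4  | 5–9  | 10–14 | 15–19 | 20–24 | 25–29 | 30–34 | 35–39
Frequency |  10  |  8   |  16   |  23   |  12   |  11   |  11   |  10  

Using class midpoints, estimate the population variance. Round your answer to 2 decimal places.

Midpoints: 2, 7, 12, 17, 22, 27, 32, 37
n = 101, Σfm = 1942, mean = 19.2277
Σfm² = 48164
Σf(m − x̄)² = Σfm² − (Σfm)²/n = 48164 − 1942²/101 = 10823.7624
Population variance = 10823.7624 / 101 = 107.1660

107.17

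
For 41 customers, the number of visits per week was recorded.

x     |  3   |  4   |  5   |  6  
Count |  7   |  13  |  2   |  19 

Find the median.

5

Cumulative frequencies: 7, 20, 22, 41
n = 41, so the median is the value in position (n+1)/2 = 21.
Position 21 falls at value 5.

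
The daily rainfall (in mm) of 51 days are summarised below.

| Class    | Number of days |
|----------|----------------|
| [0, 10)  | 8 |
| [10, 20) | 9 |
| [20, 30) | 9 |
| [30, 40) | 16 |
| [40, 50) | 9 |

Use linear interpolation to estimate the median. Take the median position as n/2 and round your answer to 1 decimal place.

29.4

Cumulative frequencies: 8, 17, 26, 42, 51
n = 51; position = n/2 = 25.5.
This falls in the class [20, 30): L = 20, F = 17, f = 9, h = 10.
Median ≈ 20 + ((25.5 − 17) / 9) × 10 = 29.4444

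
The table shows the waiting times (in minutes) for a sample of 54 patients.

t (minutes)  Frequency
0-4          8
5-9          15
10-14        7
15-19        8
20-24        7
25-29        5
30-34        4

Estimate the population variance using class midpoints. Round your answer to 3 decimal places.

84.739

Midpoints: 2, 7, 12, 17, 22, 27, 32
n = 54, Σfm = 758, mean = 14.0370
Σfm² = 15216
Σf(m − x̄)² = Σfm² − (Σfm)²/n = 15216 − 758²/54 = 4575.9259
Population variance = 4575.9259 / 54 = 84.7394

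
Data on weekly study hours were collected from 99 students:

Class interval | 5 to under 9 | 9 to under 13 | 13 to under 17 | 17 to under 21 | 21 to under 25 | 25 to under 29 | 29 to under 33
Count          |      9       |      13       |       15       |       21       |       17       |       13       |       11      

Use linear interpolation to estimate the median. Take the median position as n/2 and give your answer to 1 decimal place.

19.4

Cumulative frequencies: 9, 22, 37, 58, 75, 88, 99
n = 99; position = n/2 = 49.5.
This falls in the class 17 to under 21: L = 17, F = 37, f = 21, h = 4.
Median ≈ 17 + ((49.5 − 37) / 21) × 4 = 19.3810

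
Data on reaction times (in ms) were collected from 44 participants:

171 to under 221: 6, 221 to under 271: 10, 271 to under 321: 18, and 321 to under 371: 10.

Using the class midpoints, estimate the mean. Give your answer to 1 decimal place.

Midpoints: 196, 246, 296, 346
Σfm = 6×196 + 10×246 + 18×296 + 10×346 = 12424
n = Σf = 44
Mean = 12424 / 44 = 282.3636

282.4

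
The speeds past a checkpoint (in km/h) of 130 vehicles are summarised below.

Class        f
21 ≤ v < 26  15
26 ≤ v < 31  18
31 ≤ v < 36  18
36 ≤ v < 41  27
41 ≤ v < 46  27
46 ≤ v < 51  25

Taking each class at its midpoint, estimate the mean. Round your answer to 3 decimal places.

Midpoints: 23.5, 28.5, 33.5, 38.5, 43.5, 48.5
Σfm = 15×23.5 + 18×28.5 + 18×33.5 + 27×38.5 + 27×43.5 + 25×48.5 = 4895
n = Σf = 130
Mean = 4895 / 130 = 37.6538

37.654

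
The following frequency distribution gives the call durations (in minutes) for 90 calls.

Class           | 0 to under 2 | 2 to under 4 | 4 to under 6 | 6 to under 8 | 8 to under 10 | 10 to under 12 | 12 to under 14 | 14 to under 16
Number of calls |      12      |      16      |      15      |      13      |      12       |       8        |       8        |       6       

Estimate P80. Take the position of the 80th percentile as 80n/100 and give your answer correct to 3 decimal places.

Cumulative frequencies: 12, 28, 43, 56, 68, 76, 84, 90
n = 90; position = 80n/100 = 72.
This falls in the class 10 to under 12: L = 10, F = 68, f = 8, h = 2.
80th percentile ≈ 10 + ((72 − 68) / 8) × 2 = 11.0000

11.000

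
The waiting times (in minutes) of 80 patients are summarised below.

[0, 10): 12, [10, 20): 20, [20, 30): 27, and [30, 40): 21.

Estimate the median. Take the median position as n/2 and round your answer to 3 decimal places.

Cumulative frequencies: 12, 32, 59, 80
n = 80; position = n/2 = 40.
This falls in the class [20, 30): L = 20, F = 32, f = 27, h = 10.
Median ≈ 20 + ((40 − 32) / 27) × 10 = 22.9630

22.963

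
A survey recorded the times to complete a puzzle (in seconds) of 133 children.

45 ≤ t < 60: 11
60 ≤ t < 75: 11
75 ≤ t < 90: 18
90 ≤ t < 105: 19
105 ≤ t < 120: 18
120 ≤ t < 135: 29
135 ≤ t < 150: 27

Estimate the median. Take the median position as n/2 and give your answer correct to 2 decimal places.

Cumulative frequencies: 11, 22, 40, 59, 77, 106, 133
n = 133; position = n/2 = 66.5.
This falls in the class 105 ≤ t < 120: L = 105, F = 59, f = 18, h = 15.
Median ≈ 105 + ((66.5 − 59) / 18) × 15 = 111.2500

111.25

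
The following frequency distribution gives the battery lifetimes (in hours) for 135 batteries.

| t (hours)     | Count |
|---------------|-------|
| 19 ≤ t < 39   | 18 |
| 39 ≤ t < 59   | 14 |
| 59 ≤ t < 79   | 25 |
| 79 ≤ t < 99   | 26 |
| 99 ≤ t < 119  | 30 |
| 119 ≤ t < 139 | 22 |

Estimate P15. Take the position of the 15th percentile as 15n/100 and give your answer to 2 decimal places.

Cumulative frequencies: 18, 32, 57, 83, 113, 135
n = 135; position = 15n/100 = 20.25.
This falls in the class 39 ≤ t < 59: L = 39, F = 18, f = 14, h = 20.
15th percentile ≈ 39 + ((20.25 − 18) / 14) × 20 = 42.2143

42.21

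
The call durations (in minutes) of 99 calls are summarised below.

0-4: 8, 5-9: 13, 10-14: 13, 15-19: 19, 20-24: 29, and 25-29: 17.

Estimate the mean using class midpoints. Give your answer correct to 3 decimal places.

Midpoints: 2, 7, 12, 17, 22, 27
Σfm = 8×2 + 13×7 + 13×12 + 19×17 + 29×22 + 17×27 = 1683
n = Σf = 99
Mean = 1683 / 99 = 17.0000

17.000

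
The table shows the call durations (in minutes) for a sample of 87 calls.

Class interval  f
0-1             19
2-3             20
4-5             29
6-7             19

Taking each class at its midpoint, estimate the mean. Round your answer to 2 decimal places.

3.60

Midpoints: 0.5, 2.5, 4.5, 6.5
Σfm = 19×0.5 + 20×2.5 + 29×4.5 + 19×6.5 = 313.5
n = Σf = 87
Mean = 313.5 / 87 = 3.6034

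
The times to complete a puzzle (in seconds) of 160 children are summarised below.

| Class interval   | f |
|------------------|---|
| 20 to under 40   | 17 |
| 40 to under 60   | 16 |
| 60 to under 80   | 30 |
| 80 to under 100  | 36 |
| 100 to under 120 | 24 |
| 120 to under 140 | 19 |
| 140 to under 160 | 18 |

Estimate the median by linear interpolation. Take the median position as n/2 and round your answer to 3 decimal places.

Cumulative frequencies: 17, 33, 63, 99, 123, 142, 160
n = 160; position = n/2 = 80.
This falls in the class 80 to under 100: L = 80, F = 63, f = 36, h = 20.
Median ≈ 80 + ((80 − 63) / 36) × 20 = 89.4444

89.444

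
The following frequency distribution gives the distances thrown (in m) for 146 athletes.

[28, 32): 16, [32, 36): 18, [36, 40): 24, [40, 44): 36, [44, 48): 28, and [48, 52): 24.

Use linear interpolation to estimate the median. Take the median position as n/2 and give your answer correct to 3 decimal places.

Cumulative frequencies: 16, 34, 58, 94, 122, 146
n = 146; position = n/2 = 73.
This falls in the class [40, 44): L = 40, F = 58, f = 36, h = 4.
Median ≈ 40 + ((73 − 58) / 36) × 4 = 41.6667

41.667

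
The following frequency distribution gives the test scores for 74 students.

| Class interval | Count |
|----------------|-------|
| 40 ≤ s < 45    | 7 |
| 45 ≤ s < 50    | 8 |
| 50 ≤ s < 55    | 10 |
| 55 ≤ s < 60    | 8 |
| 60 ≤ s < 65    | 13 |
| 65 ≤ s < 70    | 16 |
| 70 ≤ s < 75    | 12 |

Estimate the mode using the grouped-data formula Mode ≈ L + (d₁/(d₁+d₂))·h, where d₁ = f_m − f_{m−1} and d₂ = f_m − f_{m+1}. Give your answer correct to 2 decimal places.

Modal class: 65 ≤ s < 70 (highest frequency 16).
d₁ = 16 − 13 = 3, d₂ = 16 − 12 = 4
Mode ≈ 65 + (3/(3+4)) × 5 = 65 + 2.1429 = 67.1429

67.14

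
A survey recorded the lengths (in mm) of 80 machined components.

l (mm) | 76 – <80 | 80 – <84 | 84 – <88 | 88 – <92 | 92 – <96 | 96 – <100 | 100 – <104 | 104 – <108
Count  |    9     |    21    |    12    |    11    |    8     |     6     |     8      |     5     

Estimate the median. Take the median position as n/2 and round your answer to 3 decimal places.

87.333

Cumulative frequencies: 9, 30, 42, 53, 61, 67, 75, 80
n = 80; position = n/2 = 40.
This falls in the class 84 – <88: L = 84, F = 30, f = 12, h = 4.
Median ≈ 84 + ((40 − 30) / 12) × 4 = 87.3333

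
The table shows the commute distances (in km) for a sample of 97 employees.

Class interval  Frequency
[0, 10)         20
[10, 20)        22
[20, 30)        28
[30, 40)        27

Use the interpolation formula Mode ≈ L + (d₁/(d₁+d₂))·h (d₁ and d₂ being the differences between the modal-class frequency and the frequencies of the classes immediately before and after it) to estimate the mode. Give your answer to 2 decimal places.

28.57

Modal class: [20, 30) (highest frequency 28).
d₁ = 28 − 22 = 6, d₂ = 28 − 27 = 1
Mode ≈ 20 + (6/(6+1)) × 10 = 20 + 8.5714 = 28.5714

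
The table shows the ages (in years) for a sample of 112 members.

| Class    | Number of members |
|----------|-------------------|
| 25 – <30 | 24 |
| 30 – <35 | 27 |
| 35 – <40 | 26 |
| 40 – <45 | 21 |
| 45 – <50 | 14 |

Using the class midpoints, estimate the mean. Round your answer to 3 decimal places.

Midpoints: 27.5, 32.5, 37.5, 42.5, 47.5
Σfm = 24×27.5 + 27×32.5 + 26×37.5 + 21×42.5 + 14×47.5 = 4070
n = Σf = 112
Mean = 4070 / 112 = 36.3393

36.339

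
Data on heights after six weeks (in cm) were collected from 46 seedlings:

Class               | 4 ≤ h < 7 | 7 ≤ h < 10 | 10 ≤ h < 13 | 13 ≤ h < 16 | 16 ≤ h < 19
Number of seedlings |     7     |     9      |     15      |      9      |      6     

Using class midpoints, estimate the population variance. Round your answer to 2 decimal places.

Midpoints: 5.5, 8.5, 11.5, 14.5, 17.5
n = 46, Σfm = 523, mean = 11.3696
Σfm² = 6575.5
Σf(m − x̄)² = Σfm² − (Σfm)²/n = 6575.5 − 523²/46 = 629.2174
Population variance = 629.2174 / 46 = 13.6786

13.68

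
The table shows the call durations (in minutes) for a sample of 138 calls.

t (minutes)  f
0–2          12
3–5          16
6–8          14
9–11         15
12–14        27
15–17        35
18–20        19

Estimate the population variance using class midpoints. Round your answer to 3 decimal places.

Midpoints: 1, 4, 7, 10, 13, 16, 19
n = 138, Σfm = 1596, mean = 11.5652
Σfm² = 22836
Σf(m − x̄)² = Σfm² − (Σfm)²/n = 22836 − 1596²/138 = 4377.9130
Population variance = 4377.9130 / 138 = 31.7240

31.724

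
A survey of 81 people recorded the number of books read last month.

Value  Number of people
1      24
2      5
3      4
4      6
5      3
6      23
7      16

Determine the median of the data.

5

Cumulative frequencies: 24, 29, 33, 39, 42, 65, 81
n = 81, so the median is the value in position (n+1)/2 = 41.
Position 41 falls at value 5.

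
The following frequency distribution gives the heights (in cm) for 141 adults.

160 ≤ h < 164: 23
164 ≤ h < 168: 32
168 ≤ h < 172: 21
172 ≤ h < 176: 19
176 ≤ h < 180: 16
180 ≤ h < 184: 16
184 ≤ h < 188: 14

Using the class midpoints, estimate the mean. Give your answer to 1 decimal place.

Midpoints: 162, 166, 170, 174, 178, 182, 186
Σfm = 23×162 + 32×166 + 21×170 + 19×174 + 16×178 + 16×182 + 14×186 = 24278
n = Σf = 141
Mean = 24278 / 141 = 172.1844

172.2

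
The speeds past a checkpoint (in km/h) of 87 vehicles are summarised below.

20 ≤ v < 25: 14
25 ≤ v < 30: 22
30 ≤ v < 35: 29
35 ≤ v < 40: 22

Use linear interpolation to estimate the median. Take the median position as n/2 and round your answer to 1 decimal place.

31.3

Cumulative frequencies: 14, 36, 65, 87
n = 87; position = n/2 = 43.5.
This falls in the class 30 ≤ v < 35: L = 30, F = 36, f = 29, h = 5.
Median ≈ 30 + ((43.5 − 36) / 29) × 5 = 31.2931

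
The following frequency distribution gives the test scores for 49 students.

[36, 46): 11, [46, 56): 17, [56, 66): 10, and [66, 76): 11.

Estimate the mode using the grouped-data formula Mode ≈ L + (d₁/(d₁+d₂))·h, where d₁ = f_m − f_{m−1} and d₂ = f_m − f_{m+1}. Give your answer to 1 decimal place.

Modal class: [46, 56) (highest frequency 17).
d₁ = 17 − 11 = 6, d₂ = 17 − 10 = 7
Mode ≈ 46 + (6/(6+7)) × 10 = 46 + 4.6154 = 50.6154

50.6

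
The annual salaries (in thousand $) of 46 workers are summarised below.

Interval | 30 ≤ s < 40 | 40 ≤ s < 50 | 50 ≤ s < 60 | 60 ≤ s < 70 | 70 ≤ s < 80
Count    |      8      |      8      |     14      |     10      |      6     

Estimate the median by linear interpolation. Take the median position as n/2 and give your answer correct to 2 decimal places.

55.00

Cumulative frequencies: 8, 16, 30, 40, 46
n = 46; position = n/2 = 23.
This falls in the class 50 ≤ s < 60: L = 50, F = 16, f = 14, h = 10.
Median ≈ 50 + ((23 − 16) / 14) × 10 = 55.0000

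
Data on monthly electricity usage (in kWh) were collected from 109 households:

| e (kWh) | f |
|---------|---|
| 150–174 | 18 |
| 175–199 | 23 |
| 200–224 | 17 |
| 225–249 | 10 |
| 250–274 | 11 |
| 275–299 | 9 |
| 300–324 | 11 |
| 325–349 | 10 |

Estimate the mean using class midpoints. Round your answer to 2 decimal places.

Midpoints: 162, 187, 212, 237, 262, 287, 312, 337
Σfm = 18×162 + 23×187 + 17×212 + 10×237 + 11×262 + 9×287 + 11×312 + 10×337 = 25458
n = Σf = 109
Mean = 25458 / 109 = 233.5596

233.56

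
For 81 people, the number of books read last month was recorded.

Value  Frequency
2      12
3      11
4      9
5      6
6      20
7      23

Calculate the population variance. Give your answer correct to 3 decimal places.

3.370

Values: 2, 3, 4, 5, 6, 7
n = 81, Σfx = 404, mean = 4.9877
Σfx² = 2288
Σf(x − x̄)² = Σfx² − (Σfx)²/n = 2288 − 404²/81 = 272.9877
Population variance = 272.9877 / 81 = 3.3702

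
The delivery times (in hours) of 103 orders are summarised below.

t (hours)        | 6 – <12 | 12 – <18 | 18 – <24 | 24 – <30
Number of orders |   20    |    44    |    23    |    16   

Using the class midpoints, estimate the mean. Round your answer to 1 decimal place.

17.0

Midpoints: 9, 15, 21, 27
Σfm = 20×9 + 44×15 + 23×21 + 16×27 = 1755
n = Σf = 103
Mean = 1755 / 103 = 17.0388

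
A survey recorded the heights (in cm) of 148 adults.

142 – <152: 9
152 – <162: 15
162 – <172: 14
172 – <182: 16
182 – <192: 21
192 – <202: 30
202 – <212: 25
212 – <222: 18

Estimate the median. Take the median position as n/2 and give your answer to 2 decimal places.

Cumulative frequencies: 9, 24, 38, 54, 75, 105, 130, 148
n = 148; position = n/2 = 74.
This falls in the class 182 – <192: L = 182, F = 54, f = 21, h = 10.
Median ≈ 182 + ((74 − 54) / 21) × 10 = 191.5238

191.52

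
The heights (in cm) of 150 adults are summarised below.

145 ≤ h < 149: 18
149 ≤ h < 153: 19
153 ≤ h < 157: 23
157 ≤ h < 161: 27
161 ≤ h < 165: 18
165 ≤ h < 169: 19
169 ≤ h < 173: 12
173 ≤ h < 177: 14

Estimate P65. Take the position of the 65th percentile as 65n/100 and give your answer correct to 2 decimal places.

163.33

Cumulative frequencies: 18, 37, 60, 87, 105, 124, 136, 150
n = 150; position = 65n/100 = 97.5.
This falls in the class 161 ≤ h < 165: L = 161, F = 87, f = 18, h = 4.
65th percentile ≈ 161 + ((97.5 − 87) / 18) × 4 = 163.3333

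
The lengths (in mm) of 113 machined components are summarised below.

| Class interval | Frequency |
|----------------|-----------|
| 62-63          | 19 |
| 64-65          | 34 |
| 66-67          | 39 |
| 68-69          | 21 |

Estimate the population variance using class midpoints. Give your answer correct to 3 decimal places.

3.822

Midpoints: 62.5, 64.5, 66.5, 68.5
n = 113, Σfm = 7412.5, mean = 65.5973
Σfm² = 486672.25
Σf(m − x̄)² = Σfm² − (Σfm)²/n = 486672.25 − 7412.5²/113 = 431.9292
Population variance = 431.9292 / 113 = 3.8224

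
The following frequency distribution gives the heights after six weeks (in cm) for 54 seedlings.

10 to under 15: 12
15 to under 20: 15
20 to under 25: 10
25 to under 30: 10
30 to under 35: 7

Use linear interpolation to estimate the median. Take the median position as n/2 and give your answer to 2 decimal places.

Cumulative frequencies: 12, 27, 37, 47, 54
n = 54; position = n/2 = 27.
This falls in the class 15 to under 20: L = 15, F = 12, f = 15, h = 5.
Median ≈ 15 + ((27 − 12) / 15) × 5 = 20.0000

20.00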